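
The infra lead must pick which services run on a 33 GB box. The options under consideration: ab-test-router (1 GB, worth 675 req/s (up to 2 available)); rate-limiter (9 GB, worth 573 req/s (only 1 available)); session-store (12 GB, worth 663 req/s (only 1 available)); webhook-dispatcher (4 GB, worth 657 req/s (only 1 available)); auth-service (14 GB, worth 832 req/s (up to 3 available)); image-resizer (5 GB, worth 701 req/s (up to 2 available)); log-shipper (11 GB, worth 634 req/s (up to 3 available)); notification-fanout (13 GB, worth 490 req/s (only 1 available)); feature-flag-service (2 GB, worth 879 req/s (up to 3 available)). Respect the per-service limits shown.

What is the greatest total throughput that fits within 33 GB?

Taking the top-ratio services first gives 2×ab-test-router + rate-limiter + webhook-dispatcher + 2×image-resizer + 3×feature-flag-service for 6619 (31 GB).
Dropping rate-limiter frees 9 GB; slotting in log-shipper (11 GB) lifts the total to 6680 at 33 GB.
That's the maximum — no swap from here does better than 6680.

6680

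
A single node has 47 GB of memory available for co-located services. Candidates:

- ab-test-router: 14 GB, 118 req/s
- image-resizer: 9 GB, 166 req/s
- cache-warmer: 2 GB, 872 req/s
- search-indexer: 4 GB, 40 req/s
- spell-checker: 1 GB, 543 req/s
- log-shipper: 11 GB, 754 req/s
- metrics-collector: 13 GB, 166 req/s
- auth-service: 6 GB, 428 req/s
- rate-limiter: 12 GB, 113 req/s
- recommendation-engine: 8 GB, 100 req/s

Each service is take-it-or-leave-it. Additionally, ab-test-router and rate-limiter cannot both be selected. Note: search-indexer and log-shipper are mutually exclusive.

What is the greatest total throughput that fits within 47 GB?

Best packing: image-resizer + cache-warmer + spell-checker + log-shipper + metrics-collector + auth-service — 42 GB, 2929 total.

2929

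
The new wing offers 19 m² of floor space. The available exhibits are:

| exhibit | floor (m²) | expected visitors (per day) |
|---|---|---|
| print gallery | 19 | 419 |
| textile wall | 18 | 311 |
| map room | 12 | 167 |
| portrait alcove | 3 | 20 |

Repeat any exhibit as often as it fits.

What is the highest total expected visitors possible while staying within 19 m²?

Ranking by ratio (expected visitors/m²): print gallery 22.05, textile wall 17.28, map room 13.92, portrait alcove 6.67.
Print gallery uses 19 of the 19 m² and totals 419.
That's the maximum — no swap from here does better than 419.

419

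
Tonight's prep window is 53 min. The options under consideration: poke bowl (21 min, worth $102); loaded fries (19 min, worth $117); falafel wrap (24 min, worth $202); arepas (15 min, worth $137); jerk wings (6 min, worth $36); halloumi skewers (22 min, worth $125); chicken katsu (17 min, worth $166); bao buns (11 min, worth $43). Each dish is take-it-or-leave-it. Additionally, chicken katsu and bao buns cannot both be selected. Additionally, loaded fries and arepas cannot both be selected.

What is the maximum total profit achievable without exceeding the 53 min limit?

405

Poke bowl + arepas + chicken katsu uses 53 of the 53 min and totals 405.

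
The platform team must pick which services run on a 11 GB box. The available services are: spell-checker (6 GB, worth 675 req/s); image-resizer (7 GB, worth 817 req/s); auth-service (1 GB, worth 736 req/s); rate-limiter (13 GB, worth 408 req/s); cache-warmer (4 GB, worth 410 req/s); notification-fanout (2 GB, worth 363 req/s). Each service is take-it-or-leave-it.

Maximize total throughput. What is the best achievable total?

By throughput per GB: auth-service 736.00, notification-fanout 181.50, image-resizer 116.71 lead.
Best packing: image-resizer + auth-service + notification-fanout — 10 GB, 1916 total.

1916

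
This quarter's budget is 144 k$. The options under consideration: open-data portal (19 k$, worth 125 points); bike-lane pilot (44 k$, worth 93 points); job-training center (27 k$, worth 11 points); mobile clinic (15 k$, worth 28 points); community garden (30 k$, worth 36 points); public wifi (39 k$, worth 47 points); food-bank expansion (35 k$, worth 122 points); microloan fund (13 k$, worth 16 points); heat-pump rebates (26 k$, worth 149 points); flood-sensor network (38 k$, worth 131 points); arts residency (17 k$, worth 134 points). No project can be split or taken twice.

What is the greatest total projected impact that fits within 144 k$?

By projected impact per k$: arts residency 7.88, open-data portal 6.58, heat-pump rebates 5.73 lead.
Taking open-data portal + food-bank expansion + heat-pump rebates + flood-sensor network + arts residency: 135 k$ used, 661 in projected impact.

661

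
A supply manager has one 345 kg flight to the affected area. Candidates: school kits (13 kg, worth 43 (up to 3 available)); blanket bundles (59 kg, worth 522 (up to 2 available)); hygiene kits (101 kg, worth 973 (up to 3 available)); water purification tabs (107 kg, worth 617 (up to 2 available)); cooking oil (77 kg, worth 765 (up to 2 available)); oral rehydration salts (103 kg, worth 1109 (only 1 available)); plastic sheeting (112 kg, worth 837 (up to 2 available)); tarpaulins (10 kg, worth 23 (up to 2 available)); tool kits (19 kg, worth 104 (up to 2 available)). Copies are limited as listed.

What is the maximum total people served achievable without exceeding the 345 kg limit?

Taking the top-ratio supplies first gives blanket bundles + 2×cooking oil + oral rehydration salts + tarpaulins + tool kits for 3288 (345 kg).
The 106 kg tied up in cooking oil and tarpaulins and tool kits is better spent on hygiene kits — total rises to 3369 (340 kg).

3369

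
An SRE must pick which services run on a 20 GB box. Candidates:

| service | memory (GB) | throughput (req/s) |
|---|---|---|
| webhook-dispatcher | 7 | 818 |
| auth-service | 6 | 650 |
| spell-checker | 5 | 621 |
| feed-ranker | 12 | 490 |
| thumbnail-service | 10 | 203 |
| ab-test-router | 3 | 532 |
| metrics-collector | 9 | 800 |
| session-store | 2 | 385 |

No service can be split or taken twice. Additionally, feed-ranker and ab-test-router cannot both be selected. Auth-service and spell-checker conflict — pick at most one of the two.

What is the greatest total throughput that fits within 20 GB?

2385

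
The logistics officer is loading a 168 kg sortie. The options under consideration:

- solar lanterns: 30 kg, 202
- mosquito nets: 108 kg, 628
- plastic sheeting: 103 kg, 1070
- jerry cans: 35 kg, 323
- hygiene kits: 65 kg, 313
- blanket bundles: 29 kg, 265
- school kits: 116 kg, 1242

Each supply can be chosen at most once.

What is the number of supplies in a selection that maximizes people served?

3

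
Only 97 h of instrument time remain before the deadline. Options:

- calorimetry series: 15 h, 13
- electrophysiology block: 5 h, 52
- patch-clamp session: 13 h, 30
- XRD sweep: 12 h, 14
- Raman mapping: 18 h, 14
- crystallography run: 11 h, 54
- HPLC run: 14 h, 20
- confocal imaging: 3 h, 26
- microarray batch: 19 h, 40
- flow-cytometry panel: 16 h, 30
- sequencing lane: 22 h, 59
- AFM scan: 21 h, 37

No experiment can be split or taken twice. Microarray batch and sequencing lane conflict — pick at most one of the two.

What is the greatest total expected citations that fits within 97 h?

By expected citations per h: electrophysiology block 10.40, confocal imaging 8.67, crystallography run 4.91 lead.
Electrophysiology block + patch-clamp session + crystallography run + confocal imaging + flow-cytometry panel + sequencing lane + AFM scan uses 91 of the 97 h and totals 288.

288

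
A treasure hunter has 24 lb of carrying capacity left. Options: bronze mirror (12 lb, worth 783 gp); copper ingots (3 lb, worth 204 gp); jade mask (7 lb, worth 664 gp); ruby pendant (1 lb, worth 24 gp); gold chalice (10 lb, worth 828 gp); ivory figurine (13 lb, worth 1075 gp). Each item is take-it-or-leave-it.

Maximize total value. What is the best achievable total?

Greedy by ratio would take copper ingots + jade mask + ruby pendant + gold chalice: 21 lb used, total 1720.
The 10 lb tied up in gold chalice is better spent on ivory figurine — total rises to 1967 (24 lb).

1967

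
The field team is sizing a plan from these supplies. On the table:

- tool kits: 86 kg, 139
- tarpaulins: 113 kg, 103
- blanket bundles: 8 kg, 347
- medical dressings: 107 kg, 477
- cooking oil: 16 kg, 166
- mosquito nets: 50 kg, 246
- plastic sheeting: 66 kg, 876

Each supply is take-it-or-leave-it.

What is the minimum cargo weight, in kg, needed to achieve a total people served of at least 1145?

Minimise kg subject to total people served ≥ 1145.
Taking blanket bundles + plastic sheeting gives 1223 (≥ 1145) for 74 kg.
No combination under 74 kg hits 1145.

74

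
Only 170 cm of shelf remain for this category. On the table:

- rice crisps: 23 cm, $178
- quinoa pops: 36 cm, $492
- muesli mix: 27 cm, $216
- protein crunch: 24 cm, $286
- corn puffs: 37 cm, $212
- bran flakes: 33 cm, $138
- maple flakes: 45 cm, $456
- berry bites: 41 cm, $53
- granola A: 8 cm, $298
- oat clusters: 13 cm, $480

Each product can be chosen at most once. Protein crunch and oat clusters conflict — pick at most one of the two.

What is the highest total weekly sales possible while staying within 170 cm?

2154

By weekly sales per cm: granola A 37.25, oat clusters 36.92, quinoa pops 13.67 lead.
Taking quinoa pops + muesli mix + corn puffs + maple flakes + granola A + oat clusters: 166 cm used, 2154 in weekly sales.
The closest alternative, rice crisps + quinoa pops + muesli mix + maple flakes + granola A + oat clusters, reaches only 2120.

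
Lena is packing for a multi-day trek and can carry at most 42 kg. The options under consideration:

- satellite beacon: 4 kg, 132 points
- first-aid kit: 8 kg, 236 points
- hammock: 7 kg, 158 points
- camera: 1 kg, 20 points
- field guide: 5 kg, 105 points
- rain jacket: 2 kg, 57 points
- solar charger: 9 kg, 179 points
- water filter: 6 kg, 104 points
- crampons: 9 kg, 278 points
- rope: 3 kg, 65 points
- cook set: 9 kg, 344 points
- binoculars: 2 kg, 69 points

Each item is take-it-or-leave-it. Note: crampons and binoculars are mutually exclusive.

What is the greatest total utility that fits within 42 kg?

Density check — cook set 38.22, binoculars 34.50, satellite beacon 33.00, crampons 30.89 are the best per kg.
Taking satellite beacon + first-aid kit + hammock + rain jacket + crampons + rope + cook set: 42 kg used, 1270 in utility.

1270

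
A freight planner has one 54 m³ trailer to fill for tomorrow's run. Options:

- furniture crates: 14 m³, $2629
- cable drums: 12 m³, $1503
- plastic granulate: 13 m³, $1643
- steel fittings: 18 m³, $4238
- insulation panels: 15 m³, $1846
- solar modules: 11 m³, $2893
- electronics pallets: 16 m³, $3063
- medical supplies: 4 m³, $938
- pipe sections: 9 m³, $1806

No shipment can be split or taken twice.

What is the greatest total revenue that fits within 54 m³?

Taking the top-ratio shipments first gives cable drums + steel fittings + solar modules + medical supplies + pipe sections for 11378 (54 m³).
Replace cable drums and medical supplies with electronics pallets: the trade gains 622 net, giving 12000 at 54 m³.

12000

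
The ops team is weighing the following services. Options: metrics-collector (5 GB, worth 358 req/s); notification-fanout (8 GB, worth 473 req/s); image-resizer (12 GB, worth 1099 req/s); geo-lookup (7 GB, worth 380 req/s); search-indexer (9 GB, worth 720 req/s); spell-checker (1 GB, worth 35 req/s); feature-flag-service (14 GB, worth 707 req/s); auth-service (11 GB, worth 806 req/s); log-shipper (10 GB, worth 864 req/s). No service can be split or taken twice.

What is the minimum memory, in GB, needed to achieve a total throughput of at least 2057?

Need the lightest bundle worth ≥ 2057.
metrics-collector + image-resizer + search-indexer: 2177 throughput at 26 GB.
Any bundle with less than 26 GB falls short of 2057.

26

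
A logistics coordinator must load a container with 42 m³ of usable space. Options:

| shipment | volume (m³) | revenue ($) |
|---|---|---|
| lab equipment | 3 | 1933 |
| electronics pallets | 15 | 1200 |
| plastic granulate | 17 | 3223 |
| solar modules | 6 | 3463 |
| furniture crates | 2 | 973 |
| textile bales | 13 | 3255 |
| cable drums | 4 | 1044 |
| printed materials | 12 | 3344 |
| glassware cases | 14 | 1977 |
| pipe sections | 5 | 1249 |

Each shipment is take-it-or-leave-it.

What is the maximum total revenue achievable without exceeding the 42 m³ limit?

Taking the top-ratio shipments first gives lab equipment + solar modules + furniture crates + textile bales + cable drums + printed materials for 14012 (40 m³).
Replace cable drums with pipe sections: the trade gains 205 net, giving 14217 at 41 m³.
No other feasible combination exceeds 14217.

14217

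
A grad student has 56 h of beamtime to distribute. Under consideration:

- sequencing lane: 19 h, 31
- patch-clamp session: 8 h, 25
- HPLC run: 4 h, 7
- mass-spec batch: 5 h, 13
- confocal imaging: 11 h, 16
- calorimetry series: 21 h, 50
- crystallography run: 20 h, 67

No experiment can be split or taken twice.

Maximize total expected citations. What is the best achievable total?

155

The ratio ordering already packs tightly: patch-clamp session + mass-spec batch + calorimetry series + crystallography run, 54 h, 155.
An exhaustive check of the 128 subsets confirms 155.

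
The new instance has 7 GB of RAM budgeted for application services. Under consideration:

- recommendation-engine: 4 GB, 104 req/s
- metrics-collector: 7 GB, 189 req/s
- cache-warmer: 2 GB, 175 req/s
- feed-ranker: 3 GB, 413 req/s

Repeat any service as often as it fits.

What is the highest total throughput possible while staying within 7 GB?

By throughput per GB: feed-ranker 137.67, cache-warmer 87.50, metrics-collector 27.00 lead.
Taking 2×feed-ranker: 6 GB used, 826 in throughput.
The spare 1 GB is too small for any remaining service, and no exchange beats 826.

826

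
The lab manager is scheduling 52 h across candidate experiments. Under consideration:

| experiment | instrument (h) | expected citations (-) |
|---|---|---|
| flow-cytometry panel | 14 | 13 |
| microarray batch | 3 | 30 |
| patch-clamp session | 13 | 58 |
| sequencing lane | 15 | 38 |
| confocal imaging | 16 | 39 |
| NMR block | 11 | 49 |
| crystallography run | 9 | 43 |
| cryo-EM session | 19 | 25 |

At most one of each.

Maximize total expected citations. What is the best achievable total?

219

Greedy by ratio would take microarray batch + patch-clamp session + sequencing lane + NMR block + crystallography run: 51 h used, total 218.
Dropping sequencing lane frees 15 h; slotting in confocal imaging (16 h) lifts the total to 219 at 52 h.
No other feasible combination exceeds 219.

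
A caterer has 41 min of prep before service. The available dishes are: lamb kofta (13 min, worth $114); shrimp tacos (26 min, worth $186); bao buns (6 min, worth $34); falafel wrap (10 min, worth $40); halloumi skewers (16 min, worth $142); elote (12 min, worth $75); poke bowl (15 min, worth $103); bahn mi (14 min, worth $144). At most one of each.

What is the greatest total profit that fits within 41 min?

333

A density-first pass picks bao buns + halloumi skewers + bahn mi — 320 at 36 min.
Replace bao buns and halloumi skewers with lamb kofta + elote: the trade gains 13 net, giving 333 at 39 min.
Runner-up lamb kofta + halloumi skewers + elote tops out at 331.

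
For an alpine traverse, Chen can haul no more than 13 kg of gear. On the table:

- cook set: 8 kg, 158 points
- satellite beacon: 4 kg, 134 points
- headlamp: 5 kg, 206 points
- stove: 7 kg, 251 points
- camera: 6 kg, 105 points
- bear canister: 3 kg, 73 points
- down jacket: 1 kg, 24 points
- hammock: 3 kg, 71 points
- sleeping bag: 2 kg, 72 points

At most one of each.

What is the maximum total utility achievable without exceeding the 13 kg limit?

Greedy by ratio would take satellite beacon + headlamp + down jacket + sleeping bag: 12 kg used, total 436.
Dropping satellite beacon and sleeping bag frees 6 kg; slotting in stove (7 kg) lifts the total to 481 at 13 kg.

481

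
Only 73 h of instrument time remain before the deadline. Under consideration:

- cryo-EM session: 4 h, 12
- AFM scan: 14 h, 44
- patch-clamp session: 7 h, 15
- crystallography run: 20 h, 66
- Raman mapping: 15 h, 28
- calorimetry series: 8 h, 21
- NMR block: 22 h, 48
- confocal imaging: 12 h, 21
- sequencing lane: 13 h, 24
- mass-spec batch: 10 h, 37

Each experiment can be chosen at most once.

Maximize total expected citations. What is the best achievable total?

210

Filling by ratio: cryo-EM session + AFM scan + patch-clamp session + crystallography run + calorimetry series + mass-spec batch for 195, with 10 h left unused.
The 12 h tied up in cryo-EM session and calorimetry series is better spent on NMR block — total rises to 210 (73 h).
That's the maximum — no swap from here does better than 210.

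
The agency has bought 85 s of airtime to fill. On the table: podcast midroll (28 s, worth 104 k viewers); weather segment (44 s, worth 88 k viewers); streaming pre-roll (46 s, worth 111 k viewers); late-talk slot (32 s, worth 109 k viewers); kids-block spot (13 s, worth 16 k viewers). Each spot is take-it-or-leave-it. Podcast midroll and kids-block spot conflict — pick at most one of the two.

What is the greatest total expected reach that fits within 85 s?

Best packing: streaming pre-roll + late-talk slot — 78 s, 220 total.

220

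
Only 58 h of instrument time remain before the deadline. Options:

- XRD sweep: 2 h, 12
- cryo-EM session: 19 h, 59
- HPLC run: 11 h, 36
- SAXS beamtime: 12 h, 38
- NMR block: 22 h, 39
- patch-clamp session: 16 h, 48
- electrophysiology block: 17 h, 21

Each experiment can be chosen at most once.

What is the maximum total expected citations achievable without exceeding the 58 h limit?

181

Density check — XRD sweep 6.00, HPLC run 3.27, SAXS beamtime 3.17 are the best per h.
A density-first pass picks XRD sweep + cryo-EM session + HPLC run + SAXS beamtime — 145 at 44 h.
The 2 h tied up in XRD sweep is better spent on patch-clamp session — total rises to 181 (58 h).
Runner-up XRD sweep + cryo-EM session + SAXS beamtime + patch-clamp session tops out at 157.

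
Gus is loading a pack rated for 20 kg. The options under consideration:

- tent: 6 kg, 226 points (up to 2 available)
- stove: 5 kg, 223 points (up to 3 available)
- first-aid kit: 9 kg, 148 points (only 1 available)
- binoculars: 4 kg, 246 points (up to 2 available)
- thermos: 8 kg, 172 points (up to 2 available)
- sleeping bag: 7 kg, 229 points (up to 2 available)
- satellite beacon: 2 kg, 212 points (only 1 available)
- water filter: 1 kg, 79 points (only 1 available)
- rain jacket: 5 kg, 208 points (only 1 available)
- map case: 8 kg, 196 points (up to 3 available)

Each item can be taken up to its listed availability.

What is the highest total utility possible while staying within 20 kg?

Ranking by ratio (utility/kg): satellite beacon 106.00, water filter 79.00, binoculars 61.50, stove 44.60.
Greedy by ratio would take stove + 2×binoculars + satellite beacon + water filter: 16 kg used, total 1006.
Replace water filter with stove: the trade gains 144 net, giving 1150 at 20 kg.
No other feasible combination exceeds 1150.

1150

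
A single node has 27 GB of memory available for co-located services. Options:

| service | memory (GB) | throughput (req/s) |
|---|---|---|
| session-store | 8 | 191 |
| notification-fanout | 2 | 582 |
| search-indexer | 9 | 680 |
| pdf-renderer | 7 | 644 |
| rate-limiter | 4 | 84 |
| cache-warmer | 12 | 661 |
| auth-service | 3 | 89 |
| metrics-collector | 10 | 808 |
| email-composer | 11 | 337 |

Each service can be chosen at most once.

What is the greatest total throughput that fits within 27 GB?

By throughput per GB: notification-fanout 291.00, pdf-renderer 92.00, metrics-collector 80.80, search-indexer 75.56 lead.
Filling by ratio: notification-fanout + pdf-renderer + rate-limiter + auth-service + metrics-collector for 2207, with 1 GB left unused.
Replace rate-limiter and auth-service with session-store: the trade gains 18 net, giving 2225 at 27 GB.
Runner-up notification-fanout + pdf-renderer + rate-limiter + auth-service + metrics-collector tops out at 2207.

2225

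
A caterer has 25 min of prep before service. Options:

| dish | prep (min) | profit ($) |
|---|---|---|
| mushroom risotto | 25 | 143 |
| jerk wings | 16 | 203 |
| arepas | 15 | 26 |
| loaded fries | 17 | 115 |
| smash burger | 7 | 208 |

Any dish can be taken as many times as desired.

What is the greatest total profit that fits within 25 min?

624

The ratio ordering already packs tightly: 3×smash burger, 21 min, 624.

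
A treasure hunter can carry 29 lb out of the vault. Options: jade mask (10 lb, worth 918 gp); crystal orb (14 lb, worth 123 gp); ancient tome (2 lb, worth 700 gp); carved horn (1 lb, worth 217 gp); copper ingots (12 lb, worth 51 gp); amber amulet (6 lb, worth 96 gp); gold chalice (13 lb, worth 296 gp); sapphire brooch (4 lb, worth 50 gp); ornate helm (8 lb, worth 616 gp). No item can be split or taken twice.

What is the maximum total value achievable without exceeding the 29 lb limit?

Ranking by ratio (value/lb): ancient tome 350.00, carved horn 217.00, jade mask 91.80.
Best packing: jade mask + ancient tome + carved horn + amber amulet + ornate helm — 27 lb, 2547 total.
Runner-up jade mask + ancient tome + carved horn + sapphire brooch + ornate helm tops out at 2501.

2547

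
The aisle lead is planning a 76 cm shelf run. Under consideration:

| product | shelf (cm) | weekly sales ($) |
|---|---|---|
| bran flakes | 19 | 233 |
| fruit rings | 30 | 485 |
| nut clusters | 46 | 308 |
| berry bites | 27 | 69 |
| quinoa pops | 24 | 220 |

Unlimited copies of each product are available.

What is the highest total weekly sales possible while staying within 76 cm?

Density check — fruit rings 16.17, bran flakes 12.26, quinoa pops 9.17 are the best per cm.
Best packing: 2×fruit rings — 60 cm, 970 total.

970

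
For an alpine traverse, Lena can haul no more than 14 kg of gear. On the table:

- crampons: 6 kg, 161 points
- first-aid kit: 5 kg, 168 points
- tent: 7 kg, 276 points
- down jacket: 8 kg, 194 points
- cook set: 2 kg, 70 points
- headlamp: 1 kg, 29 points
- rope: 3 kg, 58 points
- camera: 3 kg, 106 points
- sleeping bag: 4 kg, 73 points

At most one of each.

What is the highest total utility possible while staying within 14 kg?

514

The ratio heuristic lands on tent + cook set + headlamp + camera (481) but leaves 1 kg idle.
The 4 kg tied up in headlamp and camera is better spent on first-aid kit — total rises to 514 (14 kg).
Next best is tent + cook set + headlamp + camera at 481 (13 kg) — short by 33.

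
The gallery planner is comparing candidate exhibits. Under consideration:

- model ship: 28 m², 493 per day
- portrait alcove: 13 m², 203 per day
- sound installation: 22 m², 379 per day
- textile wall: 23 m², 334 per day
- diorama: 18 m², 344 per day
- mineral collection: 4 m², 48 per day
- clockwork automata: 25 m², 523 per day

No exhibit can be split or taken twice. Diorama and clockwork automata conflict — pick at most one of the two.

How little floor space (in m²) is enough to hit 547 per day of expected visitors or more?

29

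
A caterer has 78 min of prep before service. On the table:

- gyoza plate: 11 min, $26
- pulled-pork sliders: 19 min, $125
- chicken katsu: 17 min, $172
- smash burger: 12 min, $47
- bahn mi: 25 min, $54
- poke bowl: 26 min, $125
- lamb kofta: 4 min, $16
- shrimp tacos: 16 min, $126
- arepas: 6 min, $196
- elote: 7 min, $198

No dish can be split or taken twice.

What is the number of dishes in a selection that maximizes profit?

The maximum profit within 78 min is 864.
pulled-pork sliders + chicken katsu + smash burger + shrimp tacos + arepas + elote hits 864 at 77 min.
Any selection reaching 864 contains exactly 6 dishes.

6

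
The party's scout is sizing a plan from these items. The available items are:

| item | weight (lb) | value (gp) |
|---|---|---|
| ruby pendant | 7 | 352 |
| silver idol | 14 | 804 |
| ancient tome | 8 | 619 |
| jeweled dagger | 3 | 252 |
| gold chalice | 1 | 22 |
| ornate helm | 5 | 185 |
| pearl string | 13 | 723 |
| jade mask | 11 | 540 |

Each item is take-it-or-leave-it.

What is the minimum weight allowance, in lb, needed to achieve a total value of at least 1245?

Need the lightest bundle worth ≥ 1245.
ruby pendant + ancient tome + jeweled dagger + gold chalice reaches 1245 using 19 lb.
Below 19 lb the best achievable stays under 1245.

19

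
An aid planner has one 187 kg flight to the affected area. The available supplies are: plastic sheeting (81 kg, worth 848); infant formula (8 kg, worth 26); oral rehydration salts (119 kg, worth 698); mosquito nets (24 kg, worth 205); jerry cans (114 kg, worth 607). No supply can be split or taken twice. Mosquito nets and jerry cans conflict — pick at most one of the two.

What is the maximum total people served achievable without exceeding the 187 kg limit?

By people served per kg: plastic sheeting 10.47, mosquito nets 8.54, oral rehydration salts 5.87 lead.
Plastic sheeting + infant formula + mosquito nets uses 113 of the 187 kg and totals 1079.
Runner-up plastic sheeting + mosquito nets tops out at 1053.

1079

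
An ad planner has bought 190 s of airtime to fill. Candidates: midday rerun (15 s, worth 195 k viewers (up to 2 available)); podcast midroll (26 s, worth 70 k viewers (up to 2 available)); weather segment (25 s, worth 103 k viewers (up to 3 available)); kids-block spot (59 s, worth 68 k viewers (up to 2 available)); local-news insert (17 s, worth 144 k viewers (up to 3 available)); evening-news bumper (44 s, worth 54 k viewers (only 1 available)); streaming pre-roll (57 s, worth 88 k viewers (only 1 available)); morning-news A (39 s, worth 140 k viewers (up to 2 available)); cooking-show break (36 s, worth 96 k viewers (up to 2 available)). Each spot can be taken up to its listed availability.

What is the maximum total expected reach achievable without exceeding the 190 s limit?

The ratio heuristic lands on 2×midday rerun + podcast midroll + 3×weather segment + 3×local-news insert (1201) but leaves 8 s idle.
Dropping podcast midroll and 2×weather segment frees 76 s; slotting in 2×morning-news A (78 s) lifts the total to 1205 at 184 s.
The spare 6 s is too small for any remaining spot, and no exchange beats 1205.

1205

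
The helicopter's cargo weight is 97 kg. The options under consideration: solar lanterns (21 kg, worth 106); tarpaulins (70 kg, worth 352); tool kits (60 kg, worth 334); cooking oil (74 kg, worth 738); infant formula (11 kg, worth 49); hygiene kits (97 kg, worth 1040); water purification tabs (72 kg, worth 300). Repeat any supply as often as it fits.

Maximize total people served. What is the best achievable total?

Hygiene kits uses 97 of the 97 kg and totals 1040.
Nothing else within 97 kg beats 1040.

1040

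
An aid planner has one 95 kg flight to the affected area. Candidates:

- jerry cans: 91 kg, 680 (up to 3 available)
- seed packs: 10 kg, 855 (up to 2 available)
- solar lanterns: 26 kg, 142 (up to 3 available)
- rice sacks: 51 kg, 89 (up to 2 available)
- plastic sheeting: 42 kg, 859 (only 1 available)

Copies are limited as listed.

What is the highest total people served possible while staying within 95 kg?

2711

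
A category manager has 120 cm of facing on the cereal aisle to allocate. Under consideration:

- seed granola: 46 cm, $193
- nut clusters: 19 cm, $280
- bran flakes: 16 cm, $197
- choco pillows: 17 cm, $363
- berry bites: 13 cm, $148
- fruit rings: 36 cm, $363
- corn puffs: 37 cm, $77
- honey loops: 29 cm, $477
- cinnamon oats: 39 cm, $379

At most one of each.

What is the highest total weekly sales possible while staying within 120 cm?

Greedy by ratio would take nut clusters + bran flakes + choco pillows + berry bites + honey loops: 94 cm used, total 1465.
Replace berry bites with cinnamon oats: the trade gains 231 net, giving 1696 at 120 cm.

1696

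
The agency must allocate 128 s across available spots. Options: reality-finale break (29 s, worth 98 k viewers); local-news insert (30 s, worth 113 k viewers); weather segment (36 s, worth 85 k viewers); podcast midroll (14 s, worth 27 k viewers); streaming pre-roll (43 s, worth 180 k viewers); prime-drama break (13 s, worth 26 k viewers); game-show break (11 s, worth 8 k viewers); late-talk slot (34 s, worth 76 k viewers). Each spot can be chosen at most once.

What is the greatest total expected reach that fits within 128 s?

Ranking by ratio (expected reach/s): streaming pre-roll 4.19, local-news insert 3.77, reality-finale break 3.38, weather segment 2.36.
The ratio heuristic lands on reality-finale break + local-news insert + streaming pre-roll + prime-drama break + game-show break (425) but leaves 2 s idle.
Replace prime-drama break with podcast midroll: the trade gains 1 net, giving 426 at 127 s.
The closest alternative, reality-finale break + local-news insert + streaming pre-roll + prime-drama break + game-show break, reaches only 425.

426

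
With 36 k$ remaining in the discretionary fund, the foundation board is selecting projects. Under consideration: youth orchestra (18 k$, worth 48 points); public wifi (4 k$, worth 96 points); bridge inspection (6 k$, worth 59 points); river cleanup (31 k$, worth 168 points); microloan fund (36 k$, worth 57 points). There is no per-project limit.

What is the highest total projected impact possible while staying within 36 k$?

864

Taking 9×public wifi: 36 k$ used, 864 in projected impact.
Nothing else within 36 k$ beats 864.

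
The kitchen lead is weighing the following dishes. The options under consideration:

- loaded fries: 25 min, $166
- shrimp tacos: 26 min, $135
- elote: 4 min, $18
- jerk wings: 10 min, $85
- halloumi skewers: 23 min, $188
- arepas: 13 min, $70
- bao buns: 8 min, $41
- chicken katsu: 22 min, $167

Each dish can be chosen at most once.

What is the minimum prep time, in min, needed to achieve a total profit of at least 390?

Need the lightest bundle worth ≥ 390.
halloumi skewers + bao buns + chicken katsu reaches 396 using 53 min.
No combination under 53 min hits 390.

53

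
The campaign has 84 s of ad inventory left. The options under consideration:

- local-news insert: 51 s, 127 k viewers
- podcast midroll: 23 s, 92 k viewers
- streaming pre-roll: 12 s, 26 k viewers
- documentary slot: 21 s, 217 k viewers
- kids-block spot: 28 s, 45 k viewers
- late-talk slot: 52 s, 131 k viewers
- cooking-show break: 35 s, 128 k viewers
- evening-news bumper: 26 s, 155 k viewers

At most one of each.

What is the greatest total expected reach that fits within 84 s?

A density-first pass picks podcast midroll + streaming pre-roll + documentary slot + evening-news bumper — 490 at 82 s.
Replace podcast midroll and streaming pre-roll with cooking-show break: the trade gains 10 net, giving 500 at 82 s.

500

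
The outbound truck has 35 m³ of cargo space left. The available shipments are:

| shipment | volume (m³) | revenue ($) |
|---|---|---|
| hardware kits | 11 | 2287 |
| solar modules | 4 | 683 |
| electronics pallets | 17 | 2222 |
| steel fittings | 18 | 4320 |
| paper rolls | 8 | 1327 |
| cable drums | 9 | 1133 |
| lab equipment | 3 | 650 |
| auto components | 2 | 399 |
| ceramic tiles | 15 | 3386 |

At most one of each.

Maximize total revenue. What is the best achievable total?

8105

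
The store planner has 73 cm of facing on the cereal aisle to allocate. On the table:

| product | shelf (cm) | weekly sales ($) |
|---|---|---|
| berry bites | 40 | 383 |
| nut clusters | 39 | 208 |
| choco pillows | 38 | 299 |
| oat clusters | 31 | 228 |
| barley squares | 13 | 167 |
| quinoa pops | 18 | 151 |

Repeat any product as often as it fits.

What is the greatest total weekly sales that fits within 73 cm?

835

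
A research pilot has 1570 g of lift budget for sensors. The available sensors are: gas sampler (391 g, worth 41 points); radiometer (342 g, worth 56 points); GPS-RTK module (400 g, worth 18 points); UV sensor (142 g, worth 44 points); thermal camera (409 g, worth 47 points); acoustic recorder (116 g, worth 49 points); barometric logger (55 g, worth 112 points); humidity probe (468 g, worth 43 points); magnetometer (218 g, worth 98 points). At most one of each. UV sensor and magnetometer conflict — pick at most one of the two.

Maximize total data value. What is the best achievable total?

403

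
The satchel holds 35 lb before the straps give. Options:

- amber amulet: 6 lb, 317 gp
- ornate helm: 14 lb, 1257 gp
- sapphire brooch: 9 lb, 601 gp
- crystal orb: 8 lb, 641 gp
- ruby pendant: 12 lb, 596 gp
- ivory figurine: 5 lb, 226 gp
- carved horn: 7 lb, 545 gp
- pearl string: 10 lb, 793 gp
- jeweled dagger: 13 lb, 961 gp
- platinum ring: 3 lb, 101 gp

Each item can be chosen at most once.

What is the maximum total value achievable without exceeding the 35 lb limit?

2859

Ranking by ratio (value/lb): ornate helm 89.79, crystal orb 80.12, pearl string 79.30, carved horn 77.86.
Taking the top-ratio items first gives ornate helm + crystal orb + pearl string + platinum ring for 2792 (35 lb).
The 13 lb tied up in pearl string and platinum ring is better spent on jeweled dagger — total rises to 2859 (35 lb).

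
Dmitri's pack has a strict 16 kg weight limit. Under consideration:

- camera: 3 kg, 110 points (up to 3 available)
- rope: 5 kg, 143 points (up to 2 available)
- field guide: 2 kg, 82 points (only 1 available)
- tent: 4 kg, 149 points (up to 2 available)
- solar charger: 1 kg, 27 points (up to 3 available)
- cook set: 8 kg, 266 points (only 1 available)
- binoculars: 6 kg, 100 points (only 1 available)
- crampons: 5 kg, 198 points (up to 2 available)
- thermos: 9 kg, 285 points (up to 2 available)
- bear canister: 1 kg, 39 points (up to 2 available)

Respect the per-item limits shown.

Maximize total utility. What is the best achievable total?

627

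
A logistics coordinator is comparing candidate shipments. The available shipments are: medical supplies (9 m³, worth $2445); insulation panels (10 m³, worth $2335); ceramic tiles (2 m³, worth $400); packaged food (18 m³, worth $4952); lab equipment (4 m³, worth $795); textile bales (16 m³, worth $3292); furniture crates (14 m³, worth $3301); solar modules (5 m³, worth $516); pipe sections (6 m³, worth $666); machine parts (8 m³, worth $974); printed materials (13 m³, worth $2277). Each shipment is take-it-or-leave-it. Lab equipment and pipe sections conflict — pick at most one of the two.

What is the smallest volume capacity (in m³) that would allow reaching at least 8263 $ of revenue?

33

Look for the lowest-volume combination reaching 8263.
medical supplies + ceramic tiles + packaged food + lab equipment reaches 8592 using 33 m³.
No combination under 33 m³ hits 8263.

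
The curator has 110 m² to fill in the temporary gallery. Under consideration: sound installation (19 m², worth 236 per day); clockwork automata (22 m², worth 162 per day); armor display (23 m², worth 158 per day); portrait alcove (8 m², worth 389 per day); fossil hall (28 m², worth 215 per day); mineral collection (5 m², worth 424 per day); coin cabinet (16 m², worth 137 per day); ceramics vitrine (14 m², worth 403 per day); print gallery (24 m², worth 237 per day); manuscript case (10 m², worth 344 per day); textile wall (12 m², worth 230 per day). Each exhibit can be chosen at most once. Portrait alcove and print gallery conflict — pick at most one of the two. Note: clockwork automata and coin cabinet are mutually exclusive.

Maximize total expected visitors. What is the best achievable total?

2321

Best packing: sound installation + armor display + portrait alcove + mineral collection + coin cabinet + ceramics vitrine + manuscript case + textile wall — 107 m², 2321 total.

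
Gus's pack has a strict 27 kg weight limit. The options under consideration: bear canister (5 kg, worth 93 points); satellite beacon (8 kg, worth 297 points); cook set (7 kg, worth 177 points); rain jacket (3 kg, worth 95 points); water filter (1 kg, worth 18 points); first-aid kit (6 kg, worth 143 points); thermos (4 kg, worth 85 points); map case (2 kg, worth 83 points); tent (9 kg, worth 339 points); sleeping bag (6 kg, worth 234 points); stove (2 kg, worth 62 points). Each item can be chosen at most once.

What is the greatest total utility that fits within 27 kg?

Ranking by ratio (utility/kg): map case 41.50, sleeping bag 39.00, tent 37.67, satellite beacon 37.12.
Taking satellite beacon + map case + tent + sleeping bag + stove: 27 kg used, 1015 in utility.
That's the maximum — no swap from here does better than 1015.

1015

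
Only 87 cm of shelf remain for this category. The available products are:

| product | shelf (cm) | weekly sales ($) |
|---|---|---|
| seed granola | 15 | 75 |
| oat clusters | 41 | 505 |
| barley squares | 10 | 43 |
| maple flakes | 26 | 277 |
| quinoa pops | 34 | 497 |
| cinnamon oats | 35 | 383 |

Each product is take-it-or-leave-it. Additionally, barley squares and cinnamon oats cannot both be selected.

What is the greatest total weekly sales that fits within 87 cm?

1045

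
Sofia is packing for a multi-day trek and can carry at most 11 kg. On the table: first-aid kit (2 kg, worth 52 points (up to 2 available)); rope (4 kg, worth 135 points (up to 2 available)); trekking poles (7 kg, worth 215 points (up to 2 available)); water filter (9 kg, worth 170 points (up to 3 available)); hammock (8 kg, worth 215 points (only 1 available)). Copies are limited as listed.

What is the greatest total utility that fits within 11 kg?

350

Greedy by ratio would take first-aid kit + 2×rope: 10 kg used, total 322.
Replace first-aid kit and rope with trekking poles: the trade gains 28 net, giving 350 at 11 kg.
That's the maximum — no swap from here does better than 350.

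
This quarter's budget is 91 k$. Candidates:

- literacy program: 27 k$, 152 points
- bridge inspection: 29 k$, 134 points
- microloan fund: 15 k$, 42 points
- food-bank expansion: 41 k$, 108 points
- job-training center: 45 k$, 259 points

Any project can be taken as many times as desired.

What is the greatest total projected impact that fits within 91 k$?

518

The ratio ordering already packs tightly: 2×job-training center, 90 k$, 518.
No other feasible combination exceeds 518.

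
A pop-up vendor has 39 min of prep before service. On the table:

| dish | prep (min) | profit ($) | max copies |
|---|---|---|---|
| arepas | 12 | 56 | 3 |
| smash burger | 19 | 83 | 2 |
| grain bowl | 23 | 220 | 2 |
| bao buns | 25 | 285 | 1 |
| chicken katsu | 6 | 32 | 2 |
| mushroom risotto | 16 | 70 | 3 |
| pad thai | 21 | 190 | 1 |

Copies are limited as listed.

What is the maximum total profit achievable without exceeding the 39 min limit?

349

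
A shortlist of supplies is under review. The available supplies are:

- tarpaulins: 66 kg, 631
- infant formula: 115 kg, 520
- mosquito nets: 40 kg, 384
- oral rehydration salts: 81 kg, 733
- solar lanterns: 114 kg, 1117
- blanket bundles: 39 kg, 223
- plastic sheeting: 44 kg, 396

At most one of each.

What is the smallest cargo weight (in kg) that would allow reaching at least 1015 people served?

106

Need the lightest bundle worth ≥ 1015.
tarpaulins + mosquito nets: 1015 people served at 106 kg.
No combination under 106 kg hits 1015.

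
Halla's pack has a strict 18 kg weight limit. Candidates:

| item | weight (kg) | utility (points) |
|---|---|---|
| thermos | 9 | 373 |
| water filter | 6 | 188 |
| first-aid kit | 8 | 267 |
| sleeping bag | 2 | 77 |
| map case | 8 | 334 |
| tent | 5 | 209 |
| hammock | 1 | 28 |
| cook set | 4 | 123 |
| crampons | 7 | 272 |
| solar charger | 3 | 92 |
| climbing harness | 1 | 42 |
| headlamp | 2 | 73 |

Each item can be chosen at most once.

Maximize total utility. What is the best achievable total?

Density check — climbing harness 42.00, tent 41.80, map case 41.75, thermos 41.44 are the best per kg.
A density-first pass picks sleeping bag + map case + tent + climbing harness + headlamp — 735 at 18 kg.
Dropping sleeping bag and tent and headlamp frees 9 kg; slotting in thermos (9 kg) lifts the total to 749 at 18 kg.
Next best is thermos + map case + hammock at 735 (18 kg) — short by 14.

749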